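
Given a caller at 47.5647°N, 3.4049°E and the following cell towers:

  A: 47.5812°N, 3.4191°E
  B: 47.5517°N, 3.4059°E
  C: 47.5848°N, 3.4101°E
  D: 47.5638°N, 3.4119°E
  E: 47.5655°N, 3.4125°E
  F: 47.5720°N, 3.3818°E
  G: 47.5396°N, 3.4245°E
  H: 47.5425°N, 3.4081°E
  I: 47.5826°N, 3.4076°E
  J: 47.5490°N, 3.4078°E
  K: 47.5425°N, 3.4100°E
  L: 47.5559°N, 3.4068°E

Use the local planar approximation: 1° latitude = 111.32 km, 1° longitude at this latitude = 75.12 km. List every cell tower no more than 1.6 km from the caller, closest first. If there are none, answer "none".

Distances from 47.5647°N, 3.4049°E:
A: √((0.0165·111.32)² + (0.0142·75.12)²) = √(3.373761 + 1.137857) = 2.1241 km
B: √((-0.0130·111.32)² + (0.0010·75.12)²) = √(2.094272 + 0.005643) = 1.4491 km
C: √((0.0201·111.32)² + (0.0052·75.12)²) = √(5.006549 + 0.152587) = 2.2714 km
D: √((-0.0009·111.32)² + (0.0070·75.12)²) = √(0.010038 + 0.276508) = 0.5353 km
E: √((0.0008·111.32)² + (0.0076·75.12)²) = √(0.007931 + 0.325941) = 0.5778 km
F: √((0.0073·111.32)² + (-0.0231·75.12)²) = √(0.660377 + 3.011169) = 1.9161 km
G: √((-0.0251·111.32)² + (0.0196·75.12)²) = √(7.807174 + 2.167820) = 3.1583 km
H: √((-0.0222·111.32)² + (0.0032·75.12)²) = √(6.107343 + 0.057784) = 2.4830 km
I: √((0.0179·111.32)² + (0.0027·75.12)²) = √(3.970566 + 0.041138) = 2.0029 km
J: √((-0.0157·111.32)² + (0.0029·75.12)²) = √(3.054539 + 0.047458) = 1.7612 km
K: √((-0.0222·111.32)² + (0.0051·75.12)²) = √(6.107343 + 0.146775) = 2.5008 km
L: √((-0.0088·111.32)² + (0.0019·75.12)²) = √(0.959648 + 0.020371) = 0.9900 km
Threshold 1.6 km: D (0.5353 km), E (0.5778 km), L (0.9900 km), B (1.4491 km) are within range.

D, E, L, B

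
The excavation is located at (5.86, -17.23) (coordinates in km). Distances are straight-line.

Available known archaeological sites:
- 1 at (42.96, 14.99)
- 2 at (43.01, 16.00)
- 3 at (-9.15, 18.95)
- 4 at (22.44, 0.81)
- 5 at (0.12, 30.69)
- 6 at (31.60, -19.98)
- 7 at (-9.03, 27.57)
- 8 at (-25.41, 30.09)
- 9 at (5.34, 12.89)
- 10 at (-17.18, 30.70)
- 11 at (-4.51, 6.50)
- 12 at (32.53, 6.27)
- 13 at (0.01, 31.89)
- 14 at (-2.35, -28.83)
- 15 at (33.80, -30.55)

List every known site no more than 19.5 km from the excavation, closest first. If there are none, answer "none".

Distances from (5.86, -17.23):
1: √((37.10)² + (32.22)²) = √(1376.4100 + 1038.1284) = 49.14 km
2: √((37.15)² + (33.23)²) = √(1380.1225 + 1104.2329) = 49.84 km
3: √((-15.01)² + (36.18)²) = √(225.3001 + 1308.9924) = 39.17 km
4: √((16.58)² + (18.04)²) = √(274.8964 + 325.4416) = 24.50 km
5: √((-5.74)² + (47.92)²) = √(32.9476 + 2296.3264) = 48.26 km
6: √((25.74)² + (-2.75)²) = √(662.5476 + 7.5625) = 25.89 km
7: √((-14.89)² + (44.80)²) = √(221.7121 + 2007.0400) = 47.21 km
8: √((-31.27)² + (47.32)²) = √(977.8129 + 2239.1824) = 56.72 km
9: √((-0.52)² + (30.12)²) = √(0.2704 + 907.2144) = 30.12 km
10: √((-23.04)² + (47.93)²) = √(530.8416 + 2297.2849) = 53.18 km
11: √((-10.37)² + (23.73)²) = √(107.5369 + 563.1129) = 25.90 km
12: √((26.67)² + (23.50)²) = √(711.2889 + 552.2500) = 35.55 km
13: √((-5.85)² + (49.12)²) = √(34.2225 + 2412.7744) = 49.47 km
14: √((-8.21)² + (-11.60)²) = √(67.4041 + 134.5600) = 14.21 km
15: √((27.94)² + (-13.32)²) = √(780.6436 + 177.4224) = 30.95 km
Threshold 19.5 km: 14 (14.21 km) is within range.

14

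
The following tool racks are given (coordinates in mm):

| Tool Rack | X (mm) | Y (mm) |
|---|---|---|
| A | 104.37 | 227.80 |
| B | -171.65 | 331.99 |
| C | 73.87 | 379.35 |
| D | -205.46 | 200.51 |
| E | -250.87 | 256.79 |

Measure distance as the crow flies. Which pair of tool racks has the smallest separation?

D and E

Pairwise distances:
A–B: 295.03 mm
A–C: 154.59 mm
A–D: 311.03 mm
A–E: 356.42 mm
B–C: 250.05 mm
B–D: 135.76 mm
B–E: 109.23 mm
C–D: 331.68 mm
C–E: 347.10 mm
D–E: 72.32 mm
Closest pair: D–E at 72.32 mm.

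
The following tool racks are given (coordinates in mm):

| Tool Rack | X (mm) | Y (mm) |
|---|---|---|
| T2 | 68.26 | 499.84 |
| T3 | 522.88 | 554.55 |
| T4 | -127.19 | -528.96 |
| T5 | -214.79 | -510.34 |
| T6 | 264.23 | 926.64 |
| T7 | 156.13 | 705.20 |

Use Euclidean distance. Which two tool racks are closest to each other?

Pairwise distances:
T2–T3: √((454.62)² + (54.71)²) = √(206679.3444 + 2993.1841) = 457.90 mm
T2–T4: √((-195.45)² + (-1028.80)²) = √(38200.7025 + 1058429.4400) = 1047.20 mm
T2–T5: √((-283.05)² + (-1010.18)²) = √(80117.3025 + 1020463.6324) = 1049.09 mm
T2–T6: √((195.97)² + (426.80)²) = √(38404.2409 + 182158.2400) = 469.64 mm
T2–T7: √((87.87)² + (205.36)²) = √(7721.1369 + 42172.7296) = 223.37 mm
T3–T4: √((-650.07)² + (-1083.51)²) = √(422591.0049 + 1173993.9201) = 1263.56 mm
T3–T5: √((-737.67)² + (-1064.89)²) = √(544157.0289 + 1133990.7121) = 1295.43 mm
T3–T6: √((-258.65)² + (372.09)²) = √(66899.8225 + 138450.9681) = 453.16 mm
T3–T7: √((-366.75)² + (150.65)²) = √(134505.5625 + 22695.4225) = 396.49 mm
T4–T5: √((-87.60)² + (18.62)²) = √(7673.7600 + 346.7044) = 89.56 mm
T4–T6: √((391.42)² + (1455.60)²) = √(153209.6164 + 2118771.3600) = 1507.31 mm
T4–T7: √((283.32)² + (1234.16)²) = √(80270.2224 + 1523150.9056) = 1266.26 mm
T5–T6: √((479.02)² + (1436.98)²) = √(229460.1604 + 2064911.5204) = 1514.72 mm
T5–T7: √((370.92)² + (1215.54)²) = √(137581.6464 + 1477537.4916) = 1270.87 mm
T6–T7: √((-108.10)² + (-221.44)²) = √(11685.6100 + 49035.6736) = 246.42 mm
Closest pair: T4–T5 at 89.56 mm.

T4 and T5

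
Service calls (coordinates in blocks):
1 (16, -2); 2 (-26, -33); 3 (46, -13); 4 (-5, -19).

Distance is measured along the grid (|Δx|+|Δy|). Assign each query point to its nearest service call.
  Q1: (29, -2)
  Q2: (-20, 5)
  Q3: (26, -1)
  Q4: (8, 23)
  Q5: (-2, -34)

Q1→1; Q2→4; Q3→1; Q4→1; Q5→4

Q1 at (29, -2):
  1: 13 blocks
  2: 86 blocks
  3: 28 blocks
  4: 51 blocks
  → nearest: 1 (13 blocks)
Q2 at (-20, 5):
  1: 43 blocks
  2: 44 blocks
  3: 84 blocks
  4: 39 blocks
  → nearest: 4 (39 blocks)
Q3 at (26, -1):
  1: 11 blocks
  2: 84 blocks
  3: 32 blocks
  4: 49 blocks
  → nearest: 1 (11 blocks)
Q4 at (8, 23):
  1: 33 blocks
  2: 90 blocks
  3: 74 blocks
  4: 55 blocks
  → nearest: 1 (33 blocks)
Q5 at (-2, -34):
  1: 50 blocks
  2: 25 blocks
  3: 69 blocks
  4: 18 blocks
  → nearest: 4 (18 blocks)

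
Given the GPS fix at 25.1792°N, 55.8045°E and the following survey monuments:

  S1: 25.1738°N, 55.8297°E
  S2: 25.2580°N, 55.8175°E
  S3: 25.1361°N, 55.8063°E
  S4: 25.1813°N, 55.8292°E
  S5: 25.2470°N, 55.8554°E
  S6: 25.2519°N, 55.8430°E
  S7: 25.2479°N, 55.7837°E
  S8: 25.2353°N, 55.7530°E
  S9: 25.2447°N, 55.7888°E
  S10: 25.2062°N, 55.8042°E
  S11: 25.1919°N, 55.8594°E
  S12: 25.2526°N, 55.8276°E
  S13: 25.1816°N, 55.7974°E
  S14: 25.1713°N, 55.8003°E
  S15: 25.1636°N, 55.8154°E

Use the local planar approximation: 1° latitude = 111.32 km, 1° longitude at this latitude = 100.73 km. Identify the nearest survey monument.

S13

Distances from 25.1792°N, 55.8045°E:
S1: 2.6086 km
S2: 8.8692 km
S3: 4.8013 km
S4: 2.4990 km
S5: 9.1243 km
S6: 8.9742 km
S7: 7.9295 km
S8: 8.1186 km
S9: 7.4610 km
S10: 3.0058 km
S11: 5.7079 km
S12: 8.4957 km
S13: 0.7635 km
S14: 0.9759 km
S15: 2.0546 km
Minimum: S13 at 0.7635 km.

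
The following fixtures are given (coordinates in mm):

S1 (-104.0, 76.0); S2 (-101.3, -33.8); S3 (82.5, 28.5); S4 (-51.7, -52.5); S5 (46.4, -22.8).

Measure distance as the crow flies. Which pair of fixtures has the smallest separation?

Pairwise distances:
S1–S2: 109.8 mm
S1–S3: 192.5 mm
S1–S4: 138.7 mm
S1–S5: 179.9 mm
S2–S3: 194.1 mm
S2–S4: 53.0 mm
S2–S5: 148.1 mm
S3–S4: 156.8 mm
S3–S5: 62.7 mm
S4–S5: 102.5 mm
Closest pair: S2–S4 at 53.0 mm.

S2 and S4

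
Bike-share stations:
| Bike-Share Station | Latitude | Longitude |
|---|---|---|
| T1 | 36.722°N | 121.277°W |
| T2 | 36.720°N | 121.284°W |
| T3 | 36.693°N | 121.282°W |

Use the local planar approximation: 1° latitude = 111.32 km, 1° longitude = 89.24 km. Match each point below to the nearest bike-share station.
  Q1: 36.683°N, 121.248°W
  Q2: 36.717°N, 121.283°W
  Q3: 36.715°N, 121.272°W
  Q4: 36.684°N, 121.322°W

Q1→T3; Q2→T2; Q3→T1; Q4→T3

Q1 at 36.683°N, 121.248°W:
  T1: 5.054 km
  T2: 5.224 km
  T3: 3.232 km
  → nearest: T3 (3.232 km)
Q2 at 36.717°N, 121.283°W:
  T1: 0.772 km
  T2: 0.346 km
  T3: 2.673 km
  → nearest: T2 (0.346 km)
Q3 at 36.715°N, 121.272°W:
  T1: 0.898 km
  T2: 1.207 km
  T3: 2.607 km
  → nearest: T1 (0.898 km)
Q4 at 36.684°N, 121.322°W:
  T1: 5.833 km
  T2: 5.250 km
  T3: 3.708 km
  → nearest: T3 (3.708 km)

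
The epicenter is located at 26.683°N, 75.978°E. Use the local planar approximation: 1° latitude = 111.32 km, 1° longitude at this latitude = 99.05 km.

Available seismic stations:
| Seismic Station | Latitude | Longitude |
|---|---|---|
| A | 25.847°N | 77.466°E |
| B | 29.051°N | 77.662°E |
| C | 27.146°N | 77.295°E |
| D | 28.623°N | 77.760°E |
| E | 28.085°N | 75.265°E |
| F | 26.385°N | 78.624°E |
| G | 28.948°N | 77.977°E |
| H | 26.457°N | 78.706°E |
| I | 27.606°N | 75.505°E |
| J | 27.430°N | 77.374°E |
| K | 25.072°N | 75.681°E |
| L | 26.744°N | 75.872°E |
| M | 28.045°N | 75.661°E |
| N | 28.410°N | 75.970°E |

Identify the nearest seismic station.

Distances from 26.683°N, 75.978°E:
A: 174.309 km
B: 311.946 km
C: 140.262 km
D: 278.915 km
E: 171.306 km
F: 264.177 km
G: 320.591 km
H: 271.377 km
I: 112.926 km
J: 161.352 km
K: 181.733 km
L: 12.504 km
M: 154.835 km
N: 192.251 km
Minimum: L at 12.504 km.

L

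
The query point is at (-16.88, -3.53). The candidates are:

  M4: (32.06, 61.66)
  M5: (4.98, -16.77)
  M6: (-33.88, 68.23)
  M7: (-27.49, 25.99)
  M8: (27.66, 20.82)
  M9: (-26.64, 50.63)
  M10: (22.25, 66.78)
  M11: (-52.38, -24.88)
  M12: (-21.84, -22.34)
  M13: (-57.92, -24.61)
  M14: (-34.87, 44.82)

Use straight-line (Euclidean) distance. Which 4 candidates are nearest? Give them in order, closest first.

Distances from (-16.88, -3.53):
M4: 81.52
M5: 25.56
M6: 73.75
M7: 31.37
M8: 50.76
M9: 55.03
M10: 80.47
M11: 41.43
M12: 19.45
M13: 46.14
M14: 51.59
Sorted: M12 (19.45) < M5 (25.56) < M7 (31.37) < M11 (41.43) < M13 (46.14) < M8 (50.76) < …

M12, M5, M7, M11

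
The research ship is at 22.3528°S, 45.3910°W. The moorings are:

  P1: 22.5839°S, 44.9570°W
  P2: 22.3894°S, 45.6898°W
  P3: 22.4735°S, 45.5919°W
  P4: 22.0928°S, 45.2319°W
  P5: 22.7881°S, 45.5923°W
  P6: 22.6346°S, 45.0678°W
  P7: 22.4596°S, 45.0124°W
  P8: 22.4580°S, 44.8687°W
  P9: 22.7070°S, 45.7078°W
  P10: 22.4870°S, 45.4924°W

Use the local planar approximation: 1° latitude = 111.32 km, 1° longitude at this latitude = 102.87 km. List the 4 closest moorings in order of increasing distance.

P10, P3, P2, P4

Distances from 22.3528°S, 45.3910°W:
P1: √((-0.2311·111.32)² + (0.4340·102.87)²) = √(661.829752 + 1993.227814) = 51.5273 km
P2: √((-0.0366·111.32)² + (-0.2988·102.87)²) = √(16.600018 + 944.797349) = 31.0064 km
P3: √((-0.1207·111.32)² + (-0.2009·102.87)²) = √(180.534803 + 427.107653) = 24.6504 km
P4: √((0.2600·111.32)² + (0.1591·102.87)²) = √(837.708826 + 267.866152) = 33.2502 km
P5: √((-0.4353·111.32)² + (-0.2013·102.87)²) = √(2348.138610 + 428.810123) = 52.6968 km
P6: √((-0.2818·111.32)² + (0.3232·102.87)²) = √(984.075394 + 1105.401842) = 45.7108 km
P7: √((-0.1068·111.32)² + (0.3786·102.87)²) = √(141.347750 + 1516.836249) = 40.7208 km
P8: √((-0.1052·111.32)² + (0.5223·102.87)²) = √(137.144336 + 2886.805548) = 54.9905 km
P9: √((-0.3542·111.32)² + (-0.3168·102.87)²) = √(1554.688940 + 1062.056999) = 51.1541 km
P10: √((-0.1342·111.32)² + (-0.1014·102.87)²) = √(223.178023 + 108.806137) = 18.2204 km
Sorted: P10 (18.2204 km) < P3 (24.6504 km) < P2 (31.0064 km) < P4 (33.2502 km) < P7 (40.7208 km) < P6 (45.7108 km) < …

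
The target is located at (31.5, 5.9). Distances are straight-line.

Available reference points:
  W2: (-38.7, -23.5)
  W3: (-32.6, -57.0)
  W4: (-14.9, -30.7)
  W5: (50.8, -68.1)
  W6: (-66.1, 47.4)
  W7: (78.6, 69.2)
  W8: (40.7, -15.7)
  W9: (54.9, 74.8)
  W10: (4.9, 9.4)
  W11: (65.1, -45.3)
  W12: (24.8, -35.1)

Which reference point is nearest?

Distances from (31.5, 5.9):
W2: √((-70.2)² + (-29.4)²) = √(4928.040 + 864.360) = 76.1
W3: √((-64.1)² + (-62.9)²) = √(4108.810 + 3956.410) = 89.8
W4: √((-46.4)² + (-36.6)²) = √(2152.960 + 1339.560) = 59.1
W5: √((19.3)² + (-74.0)²) = √(372.490 + 5476.000) = 76.5
W6: √((-97.6)² + (41.5)²) = √(9525.760 + 1722.250) = 106.1
W7: √((47.1)² + (63.3)²) = √(2218.410 + 4006.890) = 78.9
W8: √((9.2)² + (-21.6)²) = √(84.640 + 466.560) = 23.5
W9: √((23.4)² + (68.9)²) = √(547.560 + 4747.210) = 72.8
W10: √((-26.6)² + (3.5)²) = √(707.560 + 12.250) = 26.8
W11: √((33.6)² + (-51.2)²) = √(1128.960 + 2621.440) = 61.2
W12: √((-6.7)² + (-41.0)²) = √(44.890 + 1681.000) = 41.5
Minimum: W8 at 23.5.

W8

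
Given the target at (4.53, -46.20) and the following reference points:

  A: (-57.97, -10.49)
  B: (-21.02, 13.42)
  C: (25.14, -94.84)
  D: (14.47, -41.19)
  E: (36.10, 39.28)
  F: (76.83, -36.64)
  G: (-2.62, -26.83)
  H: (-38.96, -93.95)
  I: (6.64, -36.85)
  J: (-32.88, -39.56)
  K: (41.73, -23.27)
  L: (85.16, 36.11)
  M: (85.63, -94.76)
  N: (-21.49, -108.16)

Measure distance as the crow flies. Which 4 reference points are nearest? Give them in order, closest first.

Distances from (4.53, -46.20):
A: 71.98
B: 64.86
C: 52.83
D: 11.13
E: 91.12
F: 72.93
G: 20.65
H: 64.59
I: 9.59
J: 37.99
K: 43.70
L: 115.22
M: 94.53
N: 67.20
Sorted: I (9.59) < D (11.13) < G (20.65) < J (37.99) < K (43.70) < C (52.83) < …

I, D, G, J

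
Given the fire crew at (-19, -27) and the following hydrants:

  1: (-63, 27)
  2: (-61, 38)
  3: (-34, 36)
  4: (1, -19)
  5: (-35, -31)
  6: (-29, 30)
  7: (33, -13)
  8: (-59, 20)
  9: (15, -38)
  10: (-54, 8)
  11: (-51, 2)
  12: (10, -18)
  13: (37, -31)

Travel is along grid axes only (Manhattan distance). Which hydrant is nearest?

Distances from (-19, -27):
1: |-44| + |54| = 44 + 54 = 98
2: |-42| + |65| = 42 + 65 = 107
3: |-15| + |63| = 15 + 63 = 78
4: |20| + |8| = 20 + 8 = 28
5: |-16| + |-4| = 16 + 4 = 20
6: |-10| + |57| = 10 + 57 = 67
7: |52| + |14| = 52 + 14 = 66
8: |-40| + |47| = 40 + 47 = 87
9: |34| + |-11| = 34 + 11 = 45
10: |-35| + |35| = 35 + 35 = 70
11: |-32| + |29| = 32 + 29 = 61
12: |29| + |9| = 29 + 9 = 38
13: |56| + |-4| = 56 + 4 = 60
Minimum: 5 at 20.

5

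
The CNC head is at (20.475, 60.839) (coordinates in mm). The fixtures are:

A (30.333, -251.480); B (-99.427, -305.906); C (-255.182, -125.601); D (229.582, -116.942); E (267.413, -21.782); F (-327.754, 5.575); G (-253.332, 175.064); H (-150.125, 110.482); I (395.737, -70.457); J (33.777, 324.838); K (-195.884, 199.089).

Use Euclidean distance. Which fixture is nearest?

H

Distances from (20.475, 60.839):
A: 312.475 mm
B: 385.848 mm
C: 332.786 mm
D: 274.466 mm
E: 260.393 mm
F: 352.587 mm
G: 296.678 mm
H: 177.676 mm
I: 397.568 mm
J: 264.334 mm
K: 256.757 mm
Minimum: H at 177.676 mm.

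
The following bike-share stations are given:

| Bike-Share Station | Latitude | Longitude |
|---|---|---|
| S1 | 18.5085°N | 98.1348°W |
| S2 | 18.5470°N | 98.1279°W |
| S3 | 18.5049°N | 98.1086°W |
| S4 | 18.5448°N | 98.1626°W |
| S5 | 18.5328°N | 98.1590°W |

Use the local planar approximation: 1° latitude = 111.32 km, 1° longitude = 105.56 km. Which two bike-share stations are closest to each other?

Pairwise distances:
S1–S2: 4.3473 km
S1–S3: 2.7946 km
S1–S4: 4.9941 km
S1–S5: 3.7206 km
S2–S3: 5.1102 km
S2–S4: 3.6711 km
S2–S5: 3.6437 km
S3–S4: 7.2264 km
S3–S5: 6.1604 km
S4–S5: 1.3888 km
Closest pair: S4–S5 at 1.3888 km.

S4 and S5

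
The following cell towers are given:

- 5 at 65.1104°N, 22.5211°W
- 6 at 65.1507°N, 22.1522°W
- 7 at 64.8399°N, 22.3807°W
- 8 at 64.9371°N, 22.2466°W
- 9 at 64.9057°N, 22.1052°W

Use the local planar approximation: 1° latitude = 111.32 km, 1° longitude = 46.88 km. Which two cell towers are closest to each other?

8 and 9

Pairwise distances:
5–6: √((0.0403·111.32)² + (0.3689·46.88)²) = √(20.125955 + 299.083543) = 17.8664 km
5–7: √((-0.2705·111.32)² + (0.1404·46.88)²) = √(906.736157 + 43.322092) = 30.8230 km
5–8: √((-0.1733·111.32)² + (0.2745·46.88)²) = √(372.171850 + 165.599836) = 23.1899 km
5–9: √((-0.2047·111.32)² + (0.4159·46.88)²) = √(519.256666 + 380.148295) = 29.9901 km
6–7: √((-0.3108·111.32)² + (-0.2285·46.88)²) = √(1197.039318 + 114.748658) = 36.2186 km
6–8: √((-0.2136·111.32)² + (-0.0944·46.88)²) = √(565.391001 + 19.584802) = 24.1863 km
6–9: √((-0.2450·111.32)² + (0.0470·46.88)²) = √(743.838348 + 4.854795) = 27.3623 km
7–8: √((0.0972·111.32)² + (0.1341·46.88)²) = √(117.078979 + 39.521440) = 12.5140 km
7–9: √((0.0658·111.32)² + (0.2755·46.88)²) = √(53.653515 + 166.808590) = 14.8480 km
8–9: √((-0.0314·111.32)² + (0.1414·46.88)²) = √(12.218157 + 43.941414) = 7.4940 km
Closest pair: 8–9 at 7.4940 km.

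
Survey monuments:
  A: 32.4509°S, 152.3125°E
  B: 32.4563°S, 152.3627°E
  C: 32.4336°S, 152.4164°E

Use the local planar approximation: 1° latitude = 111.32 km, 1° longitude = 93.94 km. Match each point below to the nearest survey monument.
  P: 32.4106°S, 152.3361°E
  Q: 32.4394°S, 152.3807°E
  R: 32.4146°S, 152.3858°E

P→A; Q→B; R→C

P at 32.4106°S, 152.3361°E:
  A: √((-0.0403·111.32)² + (-0.0236·93.94)²) = √(20.125955 + 4.915018) = 5.0041 km
  B: √((-0.0457·111.32)² + (0.0266·93.94)²) = √(25.880865 + 6.244021) = 5.6679 km
  C: √((-0.0230·111.32)² + (0.0803·93.94)²) = √(6.555443 + 56.902612) = 7.9661 km
  → nearest: A (5.0041 km)
Q at 32.4394°S, 152.3807°E:
  A: √((-0.0115·111.32)² + (-0.0682·93.94)²) = √(1.638861 + 41.045907) = 6.5334 km
  B: √((-0.0169·111.32)² + (-0.0180·93.94)²) = √(3.539320 + 2.859210) = 2.5295 km
  C: √((0.0058·111.32)² + (0.0357·93.94)²) = √(0.416872 + 11.247022) = 3.4152 km
  → nearest: B (2.5295 km)
R at 32.4146°S, 152.3858°E:
  A: √((-0.0363·111.32)² + (-0.0733·93.94)²) = √(16.329002 + 47.414269) = 7.9839 km
  B: √((-0.0417·111.32)² + (-0.0231·93.94)²) = √(21.548572 + 4.708961) = 5.1242 km
  C: √((-0.0190·111.32)² + (0.0306·93.94)²) = √(4.473563 + 8.263118) = 3.5688 km
  → nearest: C (3.5688 km)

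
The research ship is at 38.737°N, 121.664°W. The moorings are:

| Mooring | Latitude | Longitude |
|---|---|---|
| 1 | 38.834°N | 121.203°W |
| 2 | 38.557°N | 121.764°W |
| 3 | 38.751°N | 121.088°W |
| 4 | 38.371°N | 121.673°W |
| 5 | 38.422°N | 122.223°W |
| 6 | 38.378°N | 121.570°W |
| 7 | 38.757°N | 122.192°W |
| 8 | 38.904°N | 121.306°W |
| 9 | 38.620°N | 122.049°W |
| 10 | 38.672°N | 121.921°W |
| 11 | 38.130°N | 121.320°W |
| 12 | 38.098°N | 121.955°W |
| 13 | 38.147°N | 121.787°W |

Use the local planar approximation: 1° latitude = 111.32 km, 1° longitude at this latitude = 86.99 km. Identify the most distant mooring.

Distances from 38.737°N, 121.664°W:
1: 41.531 km
2: 21.844 km
3: 50.130 km
4: 40.751 km
5: 59.952 km
6: 40.792 km
7: 45.985 km
8: 36.269 km
9: 35.935 km
10: 23.498 km
11: 73.901 km
12: 75.503 km
13: 66.545 km
Maximum: 12 at 75.503 km.

12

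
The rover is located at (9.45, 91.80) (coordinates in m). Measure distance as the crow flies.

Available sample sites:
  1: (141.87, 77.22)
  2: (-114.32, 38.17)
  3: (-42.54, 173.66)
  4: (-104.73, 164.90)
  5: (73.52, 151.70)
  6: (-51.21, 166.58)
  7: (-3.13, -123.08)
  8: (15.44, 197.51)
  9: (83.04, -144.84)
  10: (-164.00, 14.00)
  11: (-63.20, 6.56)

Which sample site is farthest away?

Distances from (9.45, 91.80):
1: 133.22 m
2: 134.89 m
3: 96.97 m
4: 135.58 m
5: 87.71 m
6: 96.29 m
7: 215.25 m
8: 105.88 m
9: 247.82 m
10: 190.10 m
11: 112.00 m
Maximum: 9 at 247.82 m.

9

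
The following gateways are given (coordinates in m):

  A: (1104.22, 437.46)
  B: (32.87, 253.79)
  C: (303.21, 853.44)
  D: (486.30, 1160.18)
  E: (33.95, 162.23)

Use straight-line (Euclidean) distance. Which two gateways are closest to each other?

Pairwise distances:
A–B: 1086.98 m
A–C: 902.58 m
A–D: 950.87 m
A–E: 1105.09 m
B–C: 657.77 m
B–D: 1013.48 m
B–E: 91.57 m
C–D: 357.23 m
C–E: 741.80 m
D–E: 1095.68 m
Closest pair: B–E at 91.57 m.

B and E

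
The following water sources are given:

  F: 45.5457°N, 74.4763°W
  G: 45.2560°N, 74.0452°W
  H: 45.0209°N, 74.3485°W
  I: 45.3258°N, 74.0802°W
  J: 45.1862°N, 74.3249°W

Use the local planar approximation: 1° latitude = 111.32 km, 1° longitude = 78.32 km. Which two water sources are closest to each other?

G and I

Pairwise distances:
F–G: 46.6906 km
F–H: 59.2720 km
F–I: 39.5175 km
F–J: 41.7393 km
G–H: 35.3442 km
G–I: 8.2395 km
G–J: 23.2433 km
H–I: 39.9197 km
H–J: 18.4938 km
I–J: 24.6737 km
Closest pair: G–I at 8.2395 km.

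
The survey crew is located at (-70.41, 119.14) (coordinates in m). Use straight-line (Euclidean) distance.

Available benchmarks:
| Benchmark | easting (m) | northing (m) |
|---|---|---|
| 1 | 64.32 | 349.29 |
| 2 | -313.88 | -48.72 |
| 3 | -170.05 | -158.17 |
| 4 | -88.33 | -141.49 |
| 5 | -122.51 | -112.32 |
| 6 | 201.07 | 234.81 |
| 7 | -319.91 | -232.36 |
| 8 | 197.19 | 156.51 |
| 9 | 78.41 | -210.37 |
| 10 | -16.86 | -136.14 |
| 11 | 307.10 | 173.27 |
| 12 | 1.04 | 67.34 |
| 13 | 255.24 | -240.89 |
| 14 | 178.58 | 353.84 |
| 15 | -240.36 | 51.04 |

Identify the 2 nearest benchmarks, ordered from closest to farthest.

Distances from (-70.41, 119.14):
1: √((134.73)² + (230.15)²) = √(18152.1729 + 52969.0225) = 266.69 m
2: √((-243.47)² + (-167.86)²) = √(59277.6409 + 28176.9796) = 295.73 m
3: √((-99.64)² + (-277.31)²) = √(9928.1296 + 76900.8361) = 294.67 m
4: √((-17.92)² + (-260.63)²) = √(321.1264 + 67927.9969) = 261.25 m
5: √((-52.10)² + (-231.46)²) = √(2714.4100 + 53573.7316) = 237.25 m
6: √((271.48)² + (115.67)²) = √(73701.3904 + 13379.5489) = 295.09 m
7: √((-249.50)² + (-351.50)²) = √(62250.2500 + 123552.2500) = 431.05 m
8: √((267.60)² + (37.37)²) = √(71609.7600 + 1396.5169) = 270.20 m
9: √((148.82)² + (-329.51)²) = √(22147.3924 + 108576.8401) = 361.56 m
10: √((53.55)² + (-255.28)²) = √(2867.6025 + 65167.8784) = 260.84 m
11: √((377.51)² + (54.13)²) = √(142513.8001 + 2930.0569) = 381.37 m
12: √((71.45)² + (-51.80)²) = √(5105.1025 + 2683.2400) = 88.25 m
13: √((325.65)² + (-360.03)²) = √(106047.9225 + 129621.6009) = 485.46 m
14: √((248.99)² + (234.70)²) = √(61996.0201 + 55084.0900) = 342.17 m
15: √((-169.95)² + (-68.10)²) = √(28883.0025 + 4637.6100) = 183.09 m
Sorted: 12 (88.25 m) < 15 (183.09 m) < 5 (237.25 m) < 10 (260.84 m) < …

12, 15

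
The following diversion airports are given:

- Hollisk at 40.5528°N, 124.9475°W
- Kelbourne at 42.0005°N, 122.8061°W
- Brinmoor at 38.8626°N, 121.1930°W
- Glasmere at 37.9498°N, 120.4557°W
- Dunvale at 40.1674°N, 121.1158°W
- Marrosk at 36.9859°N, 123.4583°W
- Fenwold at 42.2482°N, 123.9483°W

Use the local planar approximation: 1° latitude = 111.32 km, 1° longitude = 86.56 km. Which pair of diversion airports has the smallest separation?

Kelbourne and Fenwold

Pairwise distances:
Hollisk–Kelbourne: √((1.4477·111.32)² + (2.1414·86.56)²) = √(25971.889361 + 34358.175381) = 245.6218 km
Hollisk–Brinmoor: √((-1.6902·111.32)² + (3.7545·86.56)²) = √(35401.575493 + 105618.188110) = 375.5260 km
Hollisk–Glasmere: √((-2.6030·111.32)² + (4.4918·86.56)²) = √(83964.311575 + 151173.377845) = 484.9100 km
Hollisk–Dunvale: √((-0.3854·111.32)² + (3.8317·86.56)²) = √(1840.644070 + 110006.283743) = 334.4352 km
Hollisk–Marrosk: √((-3.5669·111.32)² + (1.4892·86.56)²) = √(157662.447082 + 16616.538212) = 417.4673 km
Hollisk–Fenwold: √((1.6954·111.32)² + (0.9992·86.56)²) = √(35619.740647 + 7480.650182) = 207.6063 km
Kelbourne–Brinmoor: √((-3.1379·111.32)² + (1.6131·86.56)²) = √(122018.194282 + 19496.519027) = 376.1844 km
Kelbourne–Glasmere: √((-4.0507·111.32)² + (2.3504·86.56)²) = √(203332.385236 + 41392.156406) = 494.6964 km
Kelbourne–Dunvale: √((-1.8331·111.32)² + (1.6903·86.56)²) = √(41640.766020 + 21407.309030) = 251.0938 km
Kelbourne–Marrosk: √((-5.0146·111.32)² + (-0.6522·86.56)²) = √(311615.454299 + 3187.102892) = 561.0727 km
Kelbourne–Fenwold: √((0.2477·111.32)² + (-1.1422·86.56)²) = √(760.323491 + 9775.045941) = 102.6419 km
Brinmoor–Glasmere: √((-0.9128·111.32)² + (0.7373·86.56)²) = √(10325.180634 + 4073.080217) = 119.9928 km
Brinmoor–Dunvale: √((1.3048·111.32)² + (0.0772·86.56)²) = √(21097.660108 + 44.654897) = 145.4040 km
Brinmoor–Marrosk: √((-1.8767·111.32)² + (-2.2653·86.56)²) = √(43645.161346 + 38449.079374) = 286.5209 km
Brinmoor–Fenwold: √((3.3856·111.32)² + (-2.7553·86.56)²) = √(142042.297195 + 56881.662338) = 446.0089 km
Glasmere–Dunvale: √((2.2176·111.32)² + (-0.6601·86.56)²) = √(60941.455313 + 3264.780299) = 253.3895 km
Glasmere–Marrosk: √((-0.9639·111.32)² + (-3.0026·86.56)²) = √(11513.579283 + 67550.638134) = 281.1836 km
Glasmere–Fenwold: √((4.2984·111.32)² + (-3.4926·86.56)²) = √(228960.228820 + 91397.053476) = 566.0011 km
Dunvale–Marrosk: √((-3.1815·111.32)² + (-2.3425·86.56)²) = √(125432.549727 + 41114.375182) = 408.1016 km
Dunvale–Fenwold: √((2.0808·111.32)² + (-2.8325·86.56)²) = √(53654.613860 + 60113.820833) = 337.2958 km
Marrosk–Fenwold: √((5.2623·111.32)² + (-0.4900·86.56)²) = √(343160.744898 + 1798.981327) = 587.3327 km
Closest pair: Kelbourne–Fenwold at 102.6419 km.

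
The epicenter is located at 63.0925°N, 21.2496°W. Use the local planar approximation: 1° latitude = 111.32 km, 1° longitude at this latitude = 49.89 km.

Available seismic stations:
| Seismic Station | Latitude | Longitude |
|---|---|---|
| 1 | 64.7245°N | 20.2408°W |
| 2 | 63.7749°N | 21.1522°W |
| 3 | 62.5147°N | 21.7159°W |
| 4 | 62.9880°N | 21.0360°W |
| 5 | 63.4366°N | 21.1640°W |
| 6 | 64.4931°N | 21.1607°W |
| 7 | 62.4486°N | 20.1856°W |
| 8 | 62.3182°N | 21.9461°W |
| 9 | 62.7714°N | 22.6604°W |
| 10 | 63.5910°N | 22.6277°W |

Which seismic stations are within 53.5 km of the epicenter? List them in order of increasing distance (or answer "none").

Distances from 63.0925°N, 21.2496°W:
1: √((1.6320·111.32)² + (1.0088·49.89)²) = √(33005.529480 + 2533.011462) = 188.5167 km
2: √((0.6824·111.32)² + (0.0974·49.89)²) = √(5770.645977 + 23.612660) = 76.1200 km
3: √((-0.5778·111.32)² + (-0.4663·49.89)²) = √(4137.151934 + 541.200063) = 68.3985 km
4: √((-0.1045·111.32)² + (0.2136·49.89)²) = √(135.325293 + 113.561078) = 15.7761 km
5: √((0.3441·111.32)² + (0.0856·49.89)²) = √(1467.289266 + 18.237888) = 38.5425 km
6: √((1.4006·111.32)² + (0.0889·49.89)²) = √(24309.422364 + 19.671185) = 155.9779 km
7: √((-0.6439·111.32)² + (1.0640·49.89)²) = √(5137.871586 + 2817.800642) = 89.1946 km
8: √((-0.7743·111.32)² + (-0.6965·49.89)²) = √(7429.591127 + 1207.450260) = 92.9357 km
9: √((-0.3211·111.32)² + (-1.4108·49.89)²) = √(1277.694445 + 4954.021760) = 78.9412 km
10: √((0.4985·111.32)² + (-1.3781·49.89)²) = √(3079.475269 + 4727.031249) = 88.3544 km
Threshold 53.5 km: 4 (15.7761 km), 5 (38.5425 km) are within range.

4, 5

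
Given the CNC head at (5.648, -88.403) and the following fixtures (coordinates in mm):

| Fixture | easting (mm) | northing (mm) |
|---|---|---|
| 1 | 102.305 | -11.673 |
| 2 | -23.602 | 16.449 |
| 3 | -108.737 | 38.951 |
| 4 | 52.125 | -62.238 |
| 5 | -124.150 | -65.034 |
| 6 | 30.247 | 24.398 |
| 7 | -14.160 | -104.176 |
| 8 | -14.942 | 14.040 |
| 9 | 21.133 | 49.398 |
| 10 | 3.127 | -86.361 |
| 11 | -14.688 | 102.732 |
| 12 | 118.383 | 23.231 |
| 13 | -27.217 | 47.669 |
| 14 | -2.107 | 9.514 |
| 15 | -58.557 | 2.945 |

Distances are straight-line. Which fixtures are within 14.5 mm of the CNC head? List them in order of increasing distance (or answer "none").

Distances from (5.648, -88.403):
1: √((96.657)² + (76.730)²) = √(9342.57565 + 5887.49290) = 123.410 mm
2: √((-29.250)² + (104.852)²) = √(855.56250 + 10993.94190) = 108.855 mm
3: √((-114.385)² + (127.354)²) = √(13083.92822 + 16219.04132) = 171.181 mm
4: √((46.477)² + (26.165)²) = √(2160.11153 + 684.60723) = 53.336 mm
5: √((-129.798)² + (23.369)²) = √(16847.52080 + 546.11016) = 131.885 mm
6: √((24.599)² + (112.801)²) = √(605.11080 + 12724.06560) = 115.452 mm
7: √((-19.808)² + (-15.773)²) = √(392.35686 + 248.78753) = 25.321 mm
8: √((-20.590)² + (102.443)²) = √(423.94810 + 10494.56825) = 104.492 mm
9: √((15.485)² + (137.801)²) = √(239.78522 + 18989.11560) = 138.668 mm
10: √((-2.521)² + (2.042)²) = √(6.35544 + 4.16976) = 3.244 mm
11: √((-20.336)² + (191.135)²) = √(413.55290 + 36532.58822) = 192.214 mm
12: √((112.735)² + (111.634)²) = √(12709.18023 + 12462.14996) = 158.655 mm
13: √((-32.865)² + (136.072)²) = √(1080.10822 + 18515.58918) = 139.985 mm
14: √((-7.755)² + (97.917)²) = √(60.14003 + 9587.73889) = 98.224 mm
15: √((-64.205)² + (91.348)²) = √(4122.28202 + 8344.45710) = 111.655 mm
Threshold 14.5 mm: 10 (3.244 mm) is within range.

10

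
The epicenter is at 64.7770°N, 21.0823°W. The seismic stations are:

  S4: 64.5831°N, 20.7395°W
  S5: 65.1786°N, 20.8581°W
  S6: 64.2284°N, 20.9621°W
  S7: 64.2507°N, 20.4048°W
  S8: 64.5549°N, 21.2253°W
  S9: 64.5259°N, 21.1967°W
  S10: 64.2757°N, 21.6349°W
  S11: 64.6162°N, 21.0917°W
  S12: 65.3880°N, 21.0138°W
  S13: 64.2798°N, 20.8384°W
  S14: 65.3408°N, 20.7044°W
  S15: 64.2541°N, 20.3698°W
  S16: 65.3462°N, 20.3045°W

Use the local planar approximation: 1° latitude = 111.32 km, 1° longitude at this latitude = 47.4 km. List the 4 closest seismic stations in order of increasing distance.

Distances from 64.7770°N, 21.0823°W:
S4: √((-0.1939·111.32)² + (0.3428·47.4)²) = √(465.909980 + 264.020902) = 27.0172 km
S5: √((0.4016·111.32)² + (0.2242·47.4)²) = √(1998.636450 + 112.934829) = 45.9518 km
S6: √((-0.5486·111.32)² + (0.1202·47.4)²) = √(3729.563465 + 32.461278) = 61.3353 km
S7: √((-0.5263·111.32)² + (0.6775·47.4)²) = √(3432.520466 + 1031.276882) = 66.8117 km
S8: √((-0.2221·111.32)² + (-0.1430·47.4)²) = √(611.284681 + 45.943995) = 25.6365 km
S9: √((-0.2511·111.32)² + (-0.1144·47.4)²) = √(781.339573 + 29.404157) = 28.4736 km
S10: √((-0.5013·111.32)² + (-0.5526·47.4)²) = √(3114.166328 + 686.085822) = 61.6462 km
S11: √((-0.1608·111.32)² + (-0.0094·47.4)²) = √(320.419165 + 0.198524) = 17.9058 km
S12: √((0.6110·111.32)² + (0.0685·47.4)²) = √(4626.246993 + 10.542360) = 68.0940 km
S13: √((-0.4972·111.32)² + (0.2439·47.4)²) = √(3063.434756 + 133.653484) = 56.5428 km
S14: √((0.5638·111.32)² + (0.3779·47.4)²) = √(3939.095757 + 320.856223) = 65.2683 km
S15: √((-0.5229·111.32)² + (0.7125·47.4)²) = √(3388.314224 + 1140.581756) = 67.2971 km
S16: √((0.5692·111.32)² + (0.7778·47.4)²) = √(4014.913363 + 1359.228778) = 73.3085 km
Sorted: S11 (17.9058 km) < S8 (25.6365 km) < S4 (27.0172 km) < S9 (28.4736 km) < S5 (45.9518 km) < S13 (56.5428 km) < …

S11, S8, S4, S9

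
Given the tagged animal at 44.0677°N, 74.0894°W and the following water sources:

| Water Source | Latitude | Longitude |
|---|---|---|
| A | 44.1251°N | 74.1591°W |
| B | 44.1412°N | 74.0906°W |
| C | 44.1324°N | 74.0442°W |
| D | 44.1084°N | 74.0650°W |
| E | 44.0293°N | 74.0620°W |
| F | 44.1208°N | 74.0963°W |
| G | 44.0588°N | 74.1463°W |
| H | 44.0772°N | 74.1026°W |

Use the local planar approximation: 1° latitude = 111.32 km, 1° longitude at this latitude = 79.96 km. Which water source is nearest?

H

Distances from 44.0677°N, 74.0894°W:
A: 8.4788 km
B: 8.1826 km
C: 8.0584 km
D: 4.9329 km
E: 4.8034 km
F: 5.9368 km
G: 4.6563 km
H: 1.4941 km
Minimum: H at 1.4941 km.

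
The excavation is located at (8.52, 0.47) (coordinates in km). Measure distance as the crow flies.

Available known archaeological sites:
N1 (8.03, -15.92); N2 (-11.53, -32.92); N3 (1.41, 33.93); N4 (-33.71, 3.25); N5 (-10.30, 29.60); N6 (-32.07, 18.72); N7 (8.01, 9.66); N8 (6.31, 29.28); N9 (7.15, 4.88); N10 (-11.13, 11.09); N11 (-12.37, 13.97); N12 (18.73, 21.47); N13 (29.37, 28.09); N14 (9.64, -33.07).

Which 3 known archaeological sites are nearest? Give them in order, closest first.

Distances from (8.52, 0.47):
N1: 16.40 km
N2: 38.95 km
N3: 34.21 km
N4: 42.32 km
N5: 34.68 km
N6: 44.50 km
N7: 9.20 km
N8: 28.89 km
N9: 4.62 km
N10: 22.34 km
N11: 24.87 km
N12: 23.35 km
N13: 34.61 km
N14: 33.56 km
Sorted: N9 (4.62 km) < N7 (9.20 km) < N1 (16.40 km) < N10 (22.34 km) < N12 (23.35 km) < …

N9, N7, N1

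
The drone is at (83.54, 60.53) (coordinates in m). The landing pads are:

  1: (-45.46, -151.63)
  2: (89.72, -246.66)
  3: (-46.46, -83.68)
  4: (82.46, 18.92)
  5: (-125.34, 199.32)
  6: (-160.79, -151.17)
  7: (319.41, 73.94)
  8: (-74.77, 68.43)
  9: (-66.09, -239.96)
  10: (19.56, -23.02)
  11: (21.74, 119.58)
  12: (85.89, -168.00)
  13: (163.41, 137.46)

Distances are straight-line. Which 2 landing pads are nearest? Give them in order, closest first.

4, 11

Distances from (83.54, 60.53):
1: √((-129.00)² + (-212.16)²) = √(16641.0000 + 45011.8656) = 248.30 m
2: √((6.18)² + (-307.19)²) = √(38.1924 + 94365.6961) = 307.25 m
3: √((-130.00)² + (-144.21)²) = √(16900.0000 + 20796.5241) = 194.16 m
4: √((-1.08)² + (-41.61)²) = √(1.1664 + 1731.3921) = 41.62 m
5: √((-208.88)² + (138.79)²) = √(43630.8544 + 19262.6641) = 250.79 m
6: √((-244.33)² + (-211.70)²) = √(59697.1489 + 44816.8900) = 323.29 m
7: √((235.87)² + (13.41)²) = √(55634.6569 + 179.8281) = 236.25 m
8: √((-158.31)² + (7.90)²) = √(25062.0561 + 62.4100) = 158.51 m
9: √((-149.63)² + (-300.49)²) = √(22389.1369 + 90294.2401) = 335.68 m
10: √((-63.98)² + (-83.55)²) = √(4093.4404 + 6980.6025) = 105.23 m
11: √((-61.80)² + (59.05)²) = √(3819.2400 + 3486.9025) = 85.48 m
12: √((2.35)² + (-228.53)²) = √(5.5225 + 52225.9609) = 228.54 m
13: √((79.87)² + (76.93)²) = √(6379.2169 + 5918.2249) = 110.89 m
Sorted: 4 (41.62 m) < 11 (85.48 m) < 10 (105.23 m) < 13 (110.89 m) < …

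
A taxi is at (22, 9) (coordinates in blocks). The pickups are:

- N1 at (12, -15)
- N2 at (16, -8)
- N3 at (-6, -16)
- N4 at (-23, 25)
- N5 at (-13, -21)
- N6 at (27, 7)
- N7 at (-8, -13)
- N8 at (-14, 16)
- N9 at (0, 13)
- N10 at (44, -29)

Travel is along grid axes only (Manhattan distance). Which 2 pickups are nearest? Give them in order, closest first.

N6, N2

Distances from (22, 9):
N1: |-10| + |-24| = 10 + 24 = 34 blocks
N2: |-6| + |-17| = 6 + 17 = 23 blocks
N3: |-28| + |-25| = 28 + 25 = 53 blocks
N4: |-45| + |16| = 45 + 16 = 61 blocks
N5: |-35| + |-30| = 35 + 30 = 65 blocks
N6: |5| + |-2| = 5 + 2 = 7 blocks
N7: |-30| + |-22| = 30 + 22 = 52 blocks
N8: |-36| + |7| = 36 + 7 = 43 blocks
N9: |-22| + |4| = 22 + 4 = 26 blocks
N10: |22| + |-38| = 22 + 38 = 60 blocks
Sorted: N6 (7 blocks) < N2 (23 blocks) < N9 (26 blocks) < N1 (34 blocks) < …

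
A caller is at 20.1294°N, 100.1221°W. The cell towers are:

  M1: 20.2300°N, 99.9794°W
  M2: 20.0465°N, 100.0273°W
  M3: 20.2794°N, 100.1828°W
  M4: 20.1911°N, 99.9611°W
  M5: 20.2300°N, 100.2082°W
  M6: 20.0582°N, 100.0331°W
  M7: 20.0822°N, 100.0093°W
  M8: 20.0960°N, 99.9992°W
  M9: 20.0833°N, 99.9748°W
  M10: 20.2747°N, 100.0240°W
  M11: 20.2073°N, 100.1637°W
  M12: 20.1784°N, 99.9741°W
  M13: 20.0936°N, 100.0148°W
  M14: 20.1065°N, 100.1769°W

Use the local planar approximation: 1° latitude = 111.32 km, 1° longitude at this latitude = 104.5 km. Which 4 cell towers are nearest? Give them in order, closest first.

Distances from 20.1294°N, 100.1221°W:
M1: 18.6490 km
M2: 13.5390 km
M3: 17.8622 km
M4: 18.1725 km
M5: 14.3655 km
M6: 12.2197 km
M7: 12.9056 km
M8: 13.3704 km
M9: 16.2258 km
M10: 19.1498 km
M11: 9.7005 km
M12: 16.3997 km
M13: 11.9000 km
M14: 6.2684 km
Sorted: M14 (6.2684 km) < M11 (9.7005 km) < M13 (11.9000 km) < M6 (12.2197 km) < M7 (12.9056 km) < M8 (13.3704 km) < …

M14, M11, M13, M6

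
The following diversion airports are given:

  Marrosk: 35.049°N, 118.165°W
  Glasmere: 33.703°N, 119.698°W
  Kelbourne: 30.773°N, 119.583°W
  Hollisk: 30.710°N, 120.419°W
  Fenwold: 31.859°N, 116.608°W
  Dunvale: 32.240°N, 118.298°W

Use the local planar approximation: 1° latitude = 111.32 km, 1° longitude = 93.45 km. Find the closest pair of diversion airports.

Kelbourne and Hollisk

Pairwise distances:
Kelbourne–Hollisk: 78.438 km
Fenwold–Dunvale: 163.526 km
Kelbourne–Dunvale: 202.704 km
Marrosk–Glasmere: 207.302 km
Glasmere–Dunvale: 208.902 km
Hollisk–Dunvale: 261.333 km
Kelbourne–Fenwold: 303.161 km
Marrosk–Dunvale: 312.945 km
Glasmere–Kelbourne: 326.345 km
Glasmere–Hollisk: 339.925 km
Glasmere–Fenwold: 354.288 km
Hollisk–Fenwold: 378.410 km
Marrosk–Fenwold: 383.763 km
Marrosk–Kelbourne: 494.105 km
Marrosk–Hollisk: 526.947 km
Closest pair: Kelbourne–Hollisk at 78.438 km.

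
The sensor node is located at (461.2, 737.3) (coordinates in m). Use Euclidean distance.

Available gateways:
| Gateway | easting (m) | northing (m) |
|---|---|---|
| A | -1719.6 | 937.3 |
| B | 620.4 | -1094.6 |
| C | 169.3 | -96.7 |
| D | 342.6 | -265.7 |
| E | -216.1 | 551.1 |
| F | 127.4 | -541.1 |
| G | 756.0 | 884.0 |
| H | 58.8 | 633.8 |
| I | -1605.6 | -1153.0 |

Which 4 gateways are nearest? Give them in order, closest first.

G, H, E, C

Distances from (461.2, 737.3):
A: √((-2180.8)² + (200.0)²) = √(4755888.640 + 40000.000) = 2190.0 m
B: √((159.2)² + (-1831.9)²) = √(25344.640 + 3355857.610) = 1838.8 m
C: √((-291.9)² + (-834.0)²) = √(85205.610 + 695556.000) = 883.6 m
D: √((-118.6)² + (-1003.0)²) = √(14065.960 + 1006009.000) = 1010.0 m
E: √((-677.3)² + (-186.2)²) = √(458735.290 + 34670.440) = 702.4 m
F: √((-333.8)² + (-1278.4)²) = √(111422.440 + 1634306.560) = 1321.3 m
G: √((294.8)² + (146.7)²) = √(86907.040 + 21520.890) = 329.3 m
H: √((-402.4)² + (-103.5)²) = √(161925.760 + 10712.250) = 415.5 m
I: √((-2066.8)² + (-1890.3)²) = √(4271662.240 + 3573234.090) = 2800.9 m
Sorted: G (329.3 m) < H (415.5 m) < E (702.4 m) < C (883.6 m) < D (1010.0 m) < F (1321.3 m) < …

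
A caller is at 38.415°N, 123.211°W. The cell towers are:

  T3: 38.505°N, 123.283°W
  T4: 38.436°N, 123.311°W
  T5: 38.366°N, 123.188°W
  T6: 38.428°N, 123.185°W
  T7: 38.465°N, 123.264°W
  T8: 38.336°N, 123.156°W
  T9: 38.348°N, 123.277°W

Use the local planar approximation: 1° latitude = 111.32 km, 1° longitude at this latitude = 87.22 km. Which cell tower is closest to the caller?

T6

Distances from 38.415°N, 123.211°W:
T3: √((0.090·111.32)² + (-0.072·87.22)²) = √(100.37635 + 39.43639) = 11.824 km
T4: √((0.021·111.32)² + (-0.100·87.22)²) = √(5.46493 + 76.07328) = 9.030 km
T5: √((-0.049·111.32)² + (0.023·87.22)²) = √(29.75353 + 4.02428) = 5.812 km
T6: √((0.013·111.32)² + (0.026·87.22)²) = √(2.09427 + 5.14255) = 2.690 km
T7: √((0.050·111.32)² + (-0.053·87.22)²) = √(30.98036 + 21.36899) = 7.235 km
T8: √((-0.079·111.32)² + (0.055·87.22)²) = √(77.33936 + 23.01217) = 10.018 km
T9: √((-0.067·111.32)² + (-0.066·87.22)²) = √(55.62833 + 33.13752) = 9.422 km
Minimum: T6 at 2.690 km.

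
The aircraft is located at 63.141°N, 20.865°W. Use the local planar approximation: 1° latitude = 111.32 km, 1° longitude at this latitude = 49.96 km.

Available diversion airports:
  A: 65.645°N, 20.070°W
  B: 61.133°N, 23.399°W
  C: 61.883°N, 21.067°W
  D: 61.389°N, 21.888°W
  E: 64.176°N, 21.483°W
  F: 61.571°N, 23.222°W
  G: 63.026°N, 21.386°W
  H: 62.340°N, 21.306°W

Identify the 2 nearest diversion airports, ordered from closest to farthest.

Distances from 63.141°N, 20.865°W:
A: 281.561 km
B: 256.891 km
C: 140.404 km
D: 201.618 km
E: 119.281 km
F: 210.741 km
G: 29.007 km
H: 91.849 km
Sorted: G (29.007 km) < H (91.849 km) < E (119.281 km) < C (140.404 km) < …

G, H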